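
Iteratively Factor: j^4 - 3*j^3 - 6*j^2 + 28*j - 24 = (j - 2)*(j^3 - j^2 - 8*j + 12) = (j - 2)^2*(j^2 + j - 6) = (j - 2)^3*(j + 3)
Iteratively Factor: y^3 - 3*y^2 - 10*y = (y + 2)*(y^2 - 5*y) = y*(y + 2)*(y - 5)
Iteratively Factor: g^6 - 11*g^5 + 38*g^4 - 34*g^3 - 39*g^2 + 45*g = (g)*(g^5 - 11*g^4 + 38*g^3 - 34*g^2 - 39*g + 45) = g*(g - 1)*(g^4 - 10*g^3 + 28*g^2 - 6*g - 45) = g*(g - 1)*(g + 1)*(g^3 - 11*g^2 + 39*g - 45) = g*(g - 3)*(g - 1)*(g + 1)*(g^2 - 8*g + 15) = g*(g - 3)^2*(g - 1)*(g + 1)*(g - 5)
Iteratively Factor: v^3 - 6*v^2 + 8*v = (v - 4)*(v^2 - 2*v) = v*(v - 4)*(v - 2)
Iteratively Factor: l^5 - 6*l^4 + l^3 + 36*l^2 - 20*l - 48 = (l - 3)*(l^4 - 3*l^3 - 8*l^2 + 12*l + 16) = (l - 3)*(l - 2)*(l^3 - l^2 - 10*l - 8) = (l - 4)*(l - 3)*(l - 2)*(l^2 + 3*l + 2) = (l - 4)*(l - 3)*(l - 2)*(l + 2)*(l + 1)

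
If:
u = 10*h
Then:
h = u/10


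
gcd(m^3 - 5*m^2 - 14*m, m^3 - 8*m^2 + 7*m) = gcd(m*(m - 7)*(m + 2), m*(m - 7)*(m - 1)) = m^2 - 7*m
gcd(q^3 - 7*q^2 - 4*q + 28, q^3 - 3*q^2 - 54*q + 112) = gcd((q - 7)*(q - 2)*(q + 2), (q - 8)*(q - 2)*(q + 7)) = q - 2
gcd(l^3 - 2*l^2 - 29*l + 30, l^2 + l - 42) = l - 6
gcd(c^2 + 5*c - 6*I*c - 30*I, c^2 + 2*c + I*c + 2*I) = 1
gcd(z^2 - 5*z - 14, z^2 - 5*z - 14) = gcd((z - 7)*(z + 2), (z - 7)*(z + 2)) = z^2 - 5*z - 14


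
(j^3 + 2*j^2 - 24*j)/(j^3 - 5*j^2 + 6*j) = (j^2 + 2*j - 24)/(j^2 - 5*j + 6)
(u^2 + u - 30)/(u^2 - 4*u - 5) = (u + 6)/(u + 1)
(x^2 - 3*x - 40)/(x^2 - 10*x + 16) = (x + 5)/(x - 2)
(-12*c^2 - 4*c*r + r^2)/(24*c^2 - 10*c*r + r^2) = (2*c + r)/(-4*c + r)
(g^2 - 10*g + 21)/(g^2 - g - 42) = (g - 3)/(g + 6)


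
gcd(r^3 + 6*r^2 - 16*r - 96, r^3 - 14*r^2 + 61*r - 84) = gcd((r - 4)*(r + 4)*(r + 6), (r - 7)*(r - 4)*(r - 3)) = r - 4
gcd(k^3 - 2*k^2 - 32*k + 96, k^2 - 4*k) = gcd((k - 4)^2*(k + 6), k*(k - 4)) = k - 4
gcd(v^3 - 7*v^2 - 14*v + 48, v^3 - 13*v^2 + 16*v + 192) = v^2 - 5*v - 24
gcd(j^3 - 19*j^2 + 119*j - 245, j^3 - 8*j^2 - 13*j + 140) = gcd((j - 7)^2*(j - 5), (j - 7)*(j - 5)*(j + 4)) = j^2 - 12*j + 35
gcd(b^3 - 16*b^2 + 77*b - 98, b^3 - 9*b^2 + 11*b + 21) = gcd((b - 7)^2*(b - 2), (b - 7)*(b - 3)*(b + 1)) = b - 7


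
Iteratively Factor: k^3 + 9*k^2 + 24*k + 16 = (k + 4)*(k^2 + 5*k + 4) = (k + 4)^2*(k + 1)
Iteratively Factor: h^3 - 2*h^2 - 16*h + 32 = (h - 4)*(h^2 + 2*h - 8) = (h - 4)*(h - 2)*(h + 4)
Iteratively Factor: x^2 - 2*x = (x)*(x - 2)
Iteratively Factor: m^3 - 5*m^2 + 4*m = (m)*(m^2 - 5*m + 4) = m*(m - 1)*(m - 4)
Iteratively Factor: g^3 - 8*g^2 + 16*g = (g)*(g^2 - 8*g + 16) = g*(g - 4)*(g - 4)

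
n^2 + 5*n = n*(n + 5)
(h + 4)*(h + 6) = h^2 + 10*h + 24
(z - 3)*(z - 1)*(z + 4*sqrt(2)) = z^3 - 4*z^2 + 4*sqrt(2)*z^2 - 16*sqrt(2)*z + 3*z + 12*sqrt(2)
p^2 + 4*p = p*(p + 4)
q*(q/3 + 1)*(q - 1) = q^3/3 + 2*q^2/3 - q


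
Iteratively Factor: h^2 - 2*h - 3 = (h - 3)*(h + 1)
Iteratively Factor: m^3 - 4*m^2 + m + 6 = (m - 2)*(m^2 - 2*m - 3) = (m - 3)*(m - 2)*(m + 1)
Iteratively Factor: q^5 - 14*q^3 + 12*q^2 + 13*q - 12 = (q + 4)*(q^4 - 4*q^3 + 2*q^2 + 4*q - 3) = (q - 1)*(q + 4)*(q^3 - 3*q^2 - q + 3) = (q - 1)*(q + 1)*(q + 4)*(q^2 - 4*q + 3) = (q - 1)^2*(q + 1)*(q + 4)*(q - 3)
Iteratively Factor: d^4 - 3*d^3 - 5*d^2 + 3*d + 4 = (d + 1)*(d^3 - 4*d^2 - d + 4) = (d - 4)*(d + 1)*(d^2 - 1) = (d - 4)*(d - 1)*(d + 1)*(d + 1)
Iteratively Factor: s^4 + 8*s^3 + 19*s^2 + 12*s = (s + 4)*(s^3 + 4*s^2 + 3*s) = s*(s + 4)*(s^2 + 4*s + 3) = s*(s + 3)*(s + 4)*(s + 1)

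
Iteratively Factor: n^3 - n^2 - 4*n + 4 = (n - 1)*(n^2 - 4) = (n - 2)*(n - 1)*(n + 2)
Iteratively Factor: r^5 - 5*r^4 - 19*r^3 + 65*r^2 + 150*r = (r + 3)*(r^4 - 8*r^3 + 5*r^2 + 50*r) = (r - 5)*(r + 3)*(r^3 - 3*r^2 - 10*r) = (r - 5)*(r + 2)*(r + 3)*(r^2 - 5*r) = r*(r - 5)*(r + 2)*(r + 3)*(r - 5)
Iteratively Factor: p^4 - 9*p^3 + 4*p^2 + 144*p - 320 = (p - 4)*(p^3 - 5*p^2 - 16*p + 80) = (p - 4)*(p + 4)*(p^2 - 9*p + 20) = (p - 5)*(p - 4)*(p + 4)*(p - 4)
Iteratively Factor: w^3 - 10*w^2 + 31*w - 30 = (w - 5)*(w^2 - 5*w + 6) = (w - 5)*(w - 2)*(w - 3)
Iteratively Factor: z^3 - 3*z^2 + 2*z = (z - 2)*(z^2 - z) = z*(z - 2)*(z - 1)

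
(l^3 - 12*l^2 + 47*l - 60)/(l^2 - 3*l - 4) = (l^2 - 8*l + 15)/(l + 1)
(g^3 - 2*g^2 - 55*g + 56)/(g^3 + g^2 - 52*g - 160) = (g^2 + 6*g - 7)/(g^2 + 9*g + 20)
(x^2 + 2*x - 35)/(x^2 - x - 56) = (x - 5)/(x - 8)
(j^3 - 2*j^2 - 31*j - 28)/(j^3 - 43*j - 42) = (j + 4)/(j + 6)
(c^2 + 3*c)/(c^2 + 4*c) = (c + 3)/(c + 4)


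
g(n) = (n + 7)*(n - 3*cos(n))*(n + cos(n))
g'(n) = (1 - sin(n))*(n + 7)*(n - 3*cos(n)) + (n + 7)*(n + cos(n))*(3*sin(n) + 1) + (n - 3*cos(n))*(n + cos(n)) = -(n + 7)*(n - 3*cos(n))*(sin(n) - 1) + (n + 7)*(n + cos(n))*(3*sin(n) + 1) + (n - 3*cos(n))*(n + cos(n))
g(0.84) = -13.74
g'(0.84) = 34.14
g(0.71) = -17.72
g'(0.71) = 26.96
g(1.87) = 38.48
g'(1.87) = 59.45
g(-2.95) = 0.08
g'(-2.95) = -6.83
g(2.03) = 48.14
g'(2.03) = 61.33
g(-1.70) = 12.73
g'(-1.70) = 7.68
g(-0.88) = 4.15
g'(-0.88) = -27.62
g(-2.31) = 4.04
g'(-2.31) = 15.54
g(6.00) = 282.26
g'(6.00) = 88.23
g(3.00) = 120.00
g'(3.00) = 91.88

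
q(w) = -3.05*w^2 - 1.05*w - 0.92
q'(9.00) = -55.95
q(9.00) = -257.42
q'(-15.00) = 90.45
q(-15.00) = -671.42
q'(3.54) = -22.64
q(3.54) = -42.86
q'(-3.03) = 17.43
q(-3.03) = -25.74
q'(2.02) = -13.37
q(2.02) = -15.49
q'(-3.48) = 20.18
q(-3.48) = -34.20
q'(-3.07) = 17.68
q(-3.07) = -26.44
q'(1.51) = -10.26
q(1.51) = -9.46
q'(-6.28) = 37.26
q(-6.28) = -114.61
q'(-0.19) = 0.11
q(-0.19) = -0.83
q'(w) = -6.1*w - 1.05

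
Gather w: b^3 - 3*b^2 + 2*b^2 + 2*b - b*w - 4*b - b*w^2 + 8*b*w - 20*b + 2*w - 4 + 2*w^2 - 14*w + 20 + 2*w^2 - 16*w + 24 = b^3 - b^2 - 22*b + w^2*(4 - b) + w*(7*b - 28) + 40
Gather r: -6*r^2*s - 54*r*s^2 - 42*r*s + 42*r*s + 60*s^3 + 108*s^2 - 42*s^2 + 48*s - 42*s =-6*r^2*s - 54*r*s^2 + 60*s^3 + 66*s^2 + 6*s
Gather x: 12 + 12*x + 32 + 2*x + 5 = 14*x + 49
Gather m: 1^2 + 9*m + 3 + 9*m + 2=18*m + 6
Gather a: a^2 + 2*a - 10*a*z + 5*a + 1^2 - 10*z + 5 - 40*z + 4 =a^2 + a*(7 - 10*z) - 50*z + 10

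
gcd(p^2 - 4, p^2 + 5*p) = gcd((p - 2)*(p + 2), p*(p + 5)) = 1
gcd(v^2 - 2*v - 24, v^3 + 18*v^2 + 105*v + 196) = v + 4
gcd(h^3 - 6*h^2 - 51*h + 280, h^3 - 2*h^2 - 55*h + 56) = h^2 - h - 56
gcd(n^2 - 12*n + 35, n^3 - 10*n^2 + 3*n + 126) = n - 7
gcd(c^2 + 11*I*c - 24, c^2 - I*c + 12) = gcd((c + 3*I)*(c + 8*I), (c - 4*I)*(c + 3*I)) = c + 3*I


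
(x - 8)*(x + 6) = x^2 - 2*x - 48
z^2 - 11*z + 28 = (z - 7)*(z - 4)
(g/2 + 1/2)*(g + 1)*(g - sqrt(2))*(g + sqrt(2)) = g^4/2 + g^3 - g^2/2 - 2*g - 1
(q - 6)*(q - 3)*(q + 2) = q^3 - 7*q^2 + 36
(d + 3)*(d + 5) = d^2 + 8*d + 15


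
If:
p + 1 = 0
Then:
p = -1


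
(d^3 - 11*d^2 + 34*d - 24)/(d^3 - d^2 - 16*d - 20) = (-d^3 + 11*d^2 - 34*d + 24)/(-d^3 + d^2 + 16*d + 20)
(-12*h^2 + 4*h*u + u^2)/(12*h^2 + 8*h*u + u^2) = (-2*h + u)/(2*h + u)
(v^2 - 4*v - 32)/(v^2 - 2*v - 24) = (v - 8)/(v - 6)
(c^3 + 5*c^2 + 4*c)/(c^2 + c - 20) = c*(c^2 + 5*c + 4)/(c^2 + c - 20)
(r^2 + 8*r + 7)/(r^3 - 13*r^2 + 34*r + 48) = (r + 7)/(r^2 - 14*r + 48)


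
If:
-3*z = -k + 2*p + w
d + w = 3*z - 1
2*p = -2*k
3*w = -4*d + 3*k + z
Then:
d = 1 - z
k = 7*z/3 - 2/3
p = 2/3 - 7*z/3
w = 4*z - 2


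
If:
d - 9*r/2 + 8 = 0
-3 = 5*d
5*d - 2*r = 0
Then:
No Solution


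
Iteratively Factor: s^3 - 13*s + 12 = (s + 4)*(s^2 - 4*s + 3) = (s - 3)*(s + 4)*(s - 1)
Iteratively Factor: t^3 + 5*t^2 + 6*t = (t + 2)*(t^2 + 3*t) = (t + 2)*(t + 3)*(t)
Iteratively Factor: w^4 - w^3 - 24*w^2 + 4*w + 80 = (w + 2)*(w^3 - 3*w^2 - 18*w + 40) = (w + 2)*(w + 4)*(w^2 - 7*w + 10) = (w - 5)*(w + 2)*(w + 4)*(w - 2)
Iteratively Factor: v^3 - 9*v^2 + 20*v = (v - 4)*(v^2 - 5*v) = v*(v - 4)*(v - 5)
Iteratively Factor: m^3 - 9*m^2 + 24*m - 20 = (m - 2)*(m^2 - 7*m + 10) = (m - 2)^2*(m - 5)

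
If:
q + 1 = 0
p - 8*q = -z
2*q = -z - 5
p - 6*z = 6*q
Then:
No Solution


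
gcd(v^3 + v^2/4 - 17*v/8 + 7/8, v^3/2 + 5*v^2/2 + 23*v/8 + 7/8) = 1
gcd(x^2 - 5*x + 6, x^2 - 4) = x - 2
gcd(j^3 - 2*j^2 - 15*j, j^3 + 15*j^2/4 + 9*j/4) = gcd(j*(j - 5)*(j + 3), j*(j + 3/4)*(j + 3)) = j^2 + 3*j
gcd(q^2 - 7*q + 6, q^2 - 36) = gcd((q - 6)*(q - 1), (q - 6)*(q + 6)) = q - 6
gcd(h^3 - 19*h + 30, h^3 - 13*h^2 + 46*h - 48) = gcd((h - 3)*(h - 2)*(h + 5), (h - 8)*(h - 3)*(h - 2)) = h^2 - 5*h + 6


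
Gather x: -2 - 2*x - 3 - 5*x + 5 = -7*x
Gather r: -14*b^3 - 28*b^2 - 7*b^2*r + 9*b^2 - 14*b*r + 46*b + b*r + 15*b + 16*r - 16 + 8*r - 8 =-14*b^3 - 19*b^2 + 61*b + r*(-7*b^2 - 13*b + 24) - 24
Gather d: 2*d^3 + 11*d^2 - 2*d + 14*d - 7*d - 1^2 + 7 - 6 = 2*d^3 + 11*d^2 + 5*d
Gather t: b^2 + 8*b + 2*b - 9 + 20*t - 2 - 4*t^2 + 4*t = b^2 + 10*b - 4*t^2 + 24*t - 11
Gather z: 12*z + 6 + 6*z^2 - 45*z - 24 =6*z^2 - 33*z - 18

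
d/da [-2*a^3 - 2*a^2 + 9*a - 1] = -6*a^2 - 4*a + 9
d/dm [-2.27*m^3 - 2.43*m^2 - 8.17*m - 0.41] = -6.81*m^2 - 4.86*m - 8.17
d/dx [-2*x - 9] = -2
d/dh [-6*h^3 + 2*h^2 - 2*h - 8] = -18*h^2 + 4*h - 2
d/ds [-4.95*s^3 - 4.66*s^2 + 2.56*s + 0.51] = -14.85*s^2 - 9.32*s + 2.56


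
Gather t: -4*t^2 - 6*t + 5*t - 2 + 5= -4*t^2 - t + 3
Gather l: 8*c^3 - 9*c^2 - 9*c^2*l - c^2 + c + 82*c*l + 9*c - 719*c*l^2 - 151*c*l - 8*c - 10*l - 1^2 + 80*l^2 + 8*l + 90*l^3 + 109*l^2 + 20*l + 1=8*c^3 - 10*c^2 + 2*c + 90*l^3 + l^2*(189 - 719*c) + l*(-9*c^2 - 69*c + 18)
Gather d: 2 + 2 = 4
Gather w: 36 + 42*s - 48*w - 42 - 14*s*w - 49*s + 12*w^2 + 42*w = -7*s + 12*w^2 + w*(-14*s - 6) - 6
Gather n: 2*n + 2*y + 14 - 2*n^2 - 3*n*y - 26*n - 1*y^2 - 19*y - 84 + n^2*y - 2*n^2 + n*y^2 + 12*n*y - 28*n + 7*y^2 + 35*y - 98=n^2*(y - 4) + n*(y^2 + 9*y - 52) + 6*y^2 + 18*y - 168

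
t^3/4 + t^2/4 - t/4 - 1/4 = (t/4 + 1/4)*(t - 1)*(t + 1)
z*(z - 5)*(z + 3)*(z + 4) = z^4 + 2*z^3 - 23*z^2 - 60*z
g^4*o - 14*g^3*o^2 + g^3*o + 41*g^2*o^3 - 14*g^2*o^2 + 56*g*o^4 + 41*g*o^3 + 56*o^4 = (g - 8*o)*(g - 7*o)*(g + o)*(g*o + o)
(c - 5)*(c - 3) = c^2 - 8*c + 15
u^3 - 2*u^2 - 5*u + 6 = (u - 3)*(u - 1)*(u + 2)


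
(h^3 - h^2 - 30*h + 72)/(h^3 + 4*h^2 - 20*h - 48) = (h - 3)/(h + 2)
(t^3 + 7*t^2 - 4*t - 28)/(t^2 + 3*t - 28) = (t^2 - 4)/(t - 4)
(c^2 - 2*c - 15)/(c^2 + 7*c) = (c^2 - 2*c - 15)/(c*(c + 7))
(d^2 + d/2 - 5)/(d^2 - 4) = (d + 5/2)/(d + 2)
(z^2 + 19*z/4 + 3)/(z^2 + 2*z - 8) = (z + 3/4)/(z - 2)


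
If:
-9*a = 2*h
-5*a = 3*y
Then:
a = -3*y/5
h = 27*y/10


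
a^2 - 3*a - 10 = (a - 5)*(a + 2)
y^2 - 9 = (y - 3)*(y + 3)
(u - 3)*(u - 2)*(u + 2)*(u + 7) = u^4 + 4*u^3 - 25*u^2 - 16*u + 84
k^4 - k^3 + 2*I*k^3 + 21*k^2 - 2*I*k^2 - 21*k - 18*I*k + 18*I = (k - 1)*(k - 3*I)*(k - I)*(k + 6*I)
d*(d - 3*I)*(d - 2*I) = d^3 - 5*I*d^2 - 6*d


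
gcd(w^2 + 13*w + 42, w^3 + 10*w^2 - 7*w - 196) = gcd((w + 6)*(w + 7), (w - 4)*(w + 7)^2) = w + 7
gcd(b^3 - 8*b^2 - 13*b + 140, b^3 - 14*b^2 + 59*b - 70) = b^2 - 12*b + 35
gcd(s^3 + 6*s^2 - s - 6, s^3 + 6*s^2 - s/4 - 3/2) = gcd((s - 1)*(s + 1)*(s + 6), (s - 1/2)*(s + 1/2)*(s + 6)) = s + 6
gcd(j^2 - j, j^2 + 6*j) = j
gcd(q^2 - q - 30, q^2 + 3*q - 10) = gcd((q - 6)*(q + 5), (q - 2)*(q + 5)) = q + 5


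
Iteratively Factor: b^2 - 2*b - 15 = (b - 5)*(b + 3)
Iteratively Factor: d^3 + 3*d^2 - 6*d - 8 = (d + 4)*(d^2 - d - 2) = (d + 1)*(d + 4)*(d - 2)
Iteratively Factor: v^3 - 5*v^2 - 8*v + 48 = (v + 3)*(v^2 - 8*v + 16) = (v - 4)*(v + 3)*(v - 4)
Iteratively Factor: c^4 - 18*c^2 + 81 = (c + 3)*(c^3 - 3*c^2 - 9*c + 27) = (c - 3)*(c + 3)*(c^2 - 9) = (c - 3)^2*(c + 3)*(c + 3)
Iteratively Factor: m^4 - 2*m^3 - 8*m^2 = (m)*(m^3 - 2*m^2 - 8*m) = m*(m + 2)*(m^2 - 4*m) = m*(m - 4)*(m + 2)*(m)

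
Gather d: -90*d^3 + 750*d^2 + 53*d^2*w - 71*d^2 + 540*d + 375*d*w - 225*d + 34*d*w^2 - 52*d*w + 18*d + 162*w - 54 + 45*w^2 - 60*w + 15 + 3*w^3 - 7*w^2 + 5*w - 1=-90*d^3 + d^2*(53*w + 679) + d*(34*w^2 + 323*w + 333) + 3*w^3 + 38*w^2 + 107*w - 40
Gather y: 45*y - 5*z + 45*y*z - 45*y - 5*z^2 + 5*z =45*y*z - 5*z^2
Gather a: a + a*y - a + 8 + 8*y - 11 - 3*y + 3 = a*y + 5*y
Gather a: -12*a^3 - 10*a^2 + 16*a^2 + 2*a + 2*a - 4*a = -12*a^3 + 6*a^2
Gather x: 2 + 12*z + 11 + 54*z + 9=66*z + 22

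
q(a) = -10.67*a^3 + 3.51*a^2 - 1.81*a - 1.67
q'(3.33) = -333.39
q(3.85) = -565.51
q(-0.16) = -1.25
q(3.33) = -362.78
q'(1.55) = -67.83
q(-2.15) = 124.49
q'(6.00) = -1112.05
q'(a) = -32.01*a^2 + 7.02*a - 1.81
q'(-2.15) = -164.87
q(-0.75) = 6.16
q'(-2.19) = -170.71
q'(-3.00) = -310.96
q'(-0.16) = -3.75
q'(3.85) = -449.25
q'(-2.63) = -241.68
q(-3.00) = 323.44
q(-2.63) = 221.47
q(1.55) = -35.78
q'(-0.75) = -25.08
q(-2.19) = 131.20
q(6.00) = -2190.89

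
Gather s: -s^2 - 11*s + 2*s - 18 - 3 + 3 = -s^2 - 9*s - 18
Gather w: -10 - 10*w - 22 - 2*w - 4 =-12*w - 36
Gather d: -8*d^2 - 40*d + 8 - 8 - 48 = -8*d^2 - 40*d - 48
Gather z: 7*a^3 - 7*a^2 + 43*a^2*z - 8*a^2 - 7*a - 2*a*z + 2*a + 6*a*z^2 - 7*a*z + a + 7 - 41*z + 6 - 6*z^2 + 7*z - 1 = 7*a^3 - 15*a^2 - 4*a + z^2*(6*a - 6) + z*(43*a^2 - 9*a - 34) + 12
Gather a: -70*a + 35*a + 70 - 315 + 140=-35*a - 105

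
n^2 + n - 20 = (n - 4)*(n + 5)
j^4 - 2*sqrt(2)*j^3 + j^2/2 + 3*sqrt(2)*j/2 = j*(j - 3*sqrt(2)/2)*(j - sqrt(2))*(j + sqrt(2)/2)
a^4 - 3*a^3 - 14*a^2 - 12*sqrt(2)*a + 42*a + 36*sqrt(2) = (a - 3)*(a - 3*sqrt(2))*(a + sqrt(2))*(a + 2*sqrt(2))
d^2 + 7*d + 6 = (d + 1)*(d + 6)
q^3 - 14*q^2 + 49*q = q*(q - 7)^2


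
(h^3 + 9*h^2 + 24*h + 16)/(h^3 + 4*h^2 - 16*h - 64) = (h + 1)/(h - 4)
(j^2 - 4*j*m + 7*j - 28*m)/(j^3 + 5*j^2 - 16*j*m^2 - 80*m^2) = (j + 7)/(j^2 + 4*j*m + 5*j + 20*m)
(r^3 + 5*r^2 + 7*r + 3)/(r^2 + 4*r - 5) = (r^3 + 5*r^2 + 7*r + 3)/(r^2 + 4*r - 5)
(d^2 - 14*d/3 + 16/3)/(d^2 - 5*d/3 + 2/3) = (3*d^2 - 14*d + 16)/(3*d^2 - 5*d + 2)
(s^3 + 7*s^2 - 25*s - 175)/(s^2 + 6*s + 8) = (s^3 + 7*s^2 - 25*s - 175)/(s^2 + 6*s + 8)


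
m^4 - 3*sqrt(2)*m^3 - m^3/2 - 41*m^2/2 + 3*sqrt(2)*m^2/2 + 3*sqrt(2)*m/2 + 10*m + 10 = (m - 1)*(m + 1/2)*(m - 5*sqrt(2))*(m + 2*sqrt(2))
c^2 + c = c*(c + 1)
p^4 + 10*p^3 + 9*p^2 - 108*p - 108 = (p - 3)*(p + 1)*(p + 6)^2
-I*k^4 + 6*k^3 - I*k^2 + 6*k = k*(k - I)*(k + 6*I)*(-I*k + 1)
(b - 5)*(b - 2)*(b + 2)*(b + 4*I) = b^4 - 5*b^3 + 4*I*b^3 - 4*b^2 - 20*I*b^2 + 20*b - 16*I*b + 80*I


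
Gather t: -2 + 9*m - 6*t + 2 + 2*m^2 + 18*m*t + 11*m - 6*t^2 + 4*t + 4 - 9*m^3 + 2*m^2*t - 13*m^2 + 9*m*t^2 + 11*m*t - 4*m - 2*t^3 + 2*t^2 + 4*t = -9*m^3 - 11*m^2 + 16*m - 2*t^3 + t^2*(9*m - 4) + t*(2*m^2 + 29*m + 2) + 4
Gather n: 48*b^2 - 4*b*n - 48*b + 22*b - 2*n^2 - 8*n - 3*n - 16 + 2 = 48*b^2 - 26*b - 2*n^2 + n*(-4*b - 11) - 14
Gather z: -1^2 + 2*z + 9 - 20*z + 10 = 18 - 18*z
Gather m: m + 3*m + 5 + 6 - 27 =4*m - 16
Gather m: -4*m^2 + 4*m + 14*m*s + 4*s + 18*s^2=-4*m^2 + m*(14*s + 4) + 18*s^2 + 4*s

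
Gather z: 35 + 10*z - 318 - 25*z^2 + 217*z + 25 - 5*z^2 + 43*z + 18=-30*z^2 + 270*z - 240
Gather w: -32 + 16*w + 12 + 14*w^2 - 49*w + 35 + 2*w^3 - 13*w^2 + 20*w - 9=2*w^3 + w^2 - 13*w + 6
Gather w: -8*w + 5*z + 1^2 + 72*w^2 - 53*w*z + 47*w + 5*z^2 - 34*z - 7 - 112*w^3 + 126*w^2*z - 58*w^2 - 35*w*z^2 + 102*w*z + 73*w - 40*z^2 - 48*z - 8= -112*w^3 + w^2*(126*z + 14) + w*(-35*z^2 + 49*z + 112) - 35*z^2 - 77*z - 14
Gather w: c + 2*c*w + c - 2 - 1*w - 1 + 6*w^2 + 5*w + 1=2*c + 6*w^2 + w*(2*c + 4) - 2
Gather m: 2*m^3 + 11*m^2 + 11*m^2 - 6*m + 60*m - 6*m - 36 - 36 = 2*m^3 + 22*m^2 + 48*m - 72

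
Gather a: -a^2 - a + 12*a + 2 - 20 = -a^2 + 11*a - 18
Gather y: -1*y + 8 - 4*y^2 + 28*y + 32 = -4*y^2 + 27*y + 40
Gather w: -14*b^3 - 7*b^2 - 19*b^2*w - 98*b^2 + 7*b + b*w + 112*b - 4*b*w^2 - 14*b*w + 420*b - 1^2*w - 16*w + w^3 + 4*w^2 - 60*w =-14*b^3 - 105*b^2 + 539*b + w^3 + w^2*(4 - 4*b) + w*(-19*b^2 - 13*b - 77)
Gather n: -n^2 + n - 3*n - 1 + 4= -n^2 - 2*n + 3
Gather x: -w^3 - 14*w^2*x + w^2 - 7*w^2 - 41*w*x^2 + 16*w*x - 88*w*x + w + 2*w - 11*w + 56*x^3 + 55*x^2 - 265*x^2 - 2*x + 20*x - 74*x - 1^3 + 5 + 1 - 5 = -w^3 - 6*w^2 - 8*w + 56*x^3 + x^2*(-41*w - 210) + x*(-14*w^2 - 72*w - 56)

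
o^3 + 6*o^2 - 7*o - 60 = (o - 3)*(o + 4)*(o + 5)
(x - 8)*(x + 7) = x^2 - x - 56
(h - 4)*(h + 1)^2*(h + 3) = h^4 + h^3 - 13*h^2 - 25*h - 12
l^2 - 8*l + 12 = (l - 6)*(l - 2)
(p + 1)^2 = p^2 + 2*p + 1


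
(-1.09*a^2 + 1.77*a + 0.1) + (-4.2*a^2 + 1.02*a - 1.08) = -5.29*a^2 + 2.79*a - 0.98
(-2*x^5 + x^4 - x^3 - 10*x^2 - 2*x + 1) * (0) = 0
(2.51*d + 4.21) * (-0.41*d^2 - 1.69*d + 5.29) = -1.0291*d^3 - 5.968*d^2 + 6.163*d + 22.2709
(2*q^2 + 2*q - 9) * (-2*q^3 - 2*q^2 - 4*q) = -4*q^5 - 8*q^4 + 6*q^3 + 10*q^2 + 36*q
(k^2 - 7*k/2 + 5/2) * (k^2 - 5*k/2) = k^4 - 6*k^3 + 45*k^2/4 - 25*k/4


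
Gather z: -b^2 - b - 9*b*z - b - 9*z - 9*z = -b^2 - 2*b + z*(-9*b - 18)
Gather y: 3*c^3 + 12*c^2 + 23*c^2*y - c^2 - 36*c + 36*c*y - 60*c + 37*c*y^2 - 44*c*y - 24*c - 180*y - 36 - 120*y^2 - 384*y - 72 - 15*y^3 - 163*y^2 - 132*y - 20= 3*c^3 + 11*c^2 - 120*c - 15*y^3 + y^2*(37*c - 283) + y*(23*c^2 - 8*c - 696) - 128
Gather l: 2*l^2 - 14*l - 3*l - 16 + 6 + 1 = 2*l^2 - 17*l - 9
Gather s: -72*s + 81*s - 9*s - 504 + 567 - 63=0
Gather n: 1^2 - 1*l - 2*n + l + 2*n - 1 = 0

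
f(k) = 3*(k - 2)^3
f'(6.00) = 144.00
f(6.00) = 192.00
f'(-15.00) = 2601.00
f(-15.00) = -14739.00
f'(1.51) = 2.16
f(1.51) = -0.35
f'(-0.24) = 45.16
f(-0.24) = -33.72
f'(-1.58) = 115.35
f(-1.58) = -137.65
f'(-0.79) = 70.06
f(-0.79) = -65.15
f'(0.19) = 29.48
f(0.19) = -17.79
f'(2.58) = 3.03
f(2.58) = 0.59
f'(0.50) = 20.25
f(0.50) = -10.12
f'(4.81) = 71.06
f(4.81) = 66.56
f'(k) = 9*(k - 2)^2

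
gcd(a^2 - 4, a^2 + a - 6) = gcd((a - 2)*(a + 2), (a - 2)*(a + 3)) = a - 2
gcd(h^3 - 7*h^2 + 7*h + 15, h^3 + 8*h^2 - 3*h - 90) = h - 3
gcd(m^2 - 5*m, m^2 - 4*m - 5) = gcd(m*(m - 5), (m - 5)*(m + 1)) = m - 5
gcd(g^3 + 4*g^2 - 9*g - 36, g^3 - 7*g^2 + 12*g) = g - 3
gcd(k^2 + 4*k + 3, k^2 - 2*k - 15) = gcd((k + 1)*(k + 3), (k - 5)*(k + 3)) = k + 3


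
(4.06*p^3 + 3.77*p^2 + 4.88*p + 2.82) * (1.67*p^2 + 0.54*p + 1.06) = 6.7802*p^5 + 8.4883*p^4 + 14.489*p^3 + 11.3408*p^2 + 6.6956*p + 2.9892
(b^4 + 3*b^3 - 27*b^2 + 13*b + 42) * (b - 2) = b^5 + b^4 - 33*b^3 + 67*b^2 + 16*b - 84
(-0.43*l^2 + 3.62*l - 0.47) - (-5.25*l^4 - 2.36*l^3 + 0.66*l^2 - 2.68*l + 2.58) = 5.25*l^4 + 2.36*l^3 - 1.09*l^2 + 6.3*l - 3.05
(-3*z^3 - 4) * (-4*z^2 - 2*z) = 12*z^5 + 6*z^4 + 16*z^2 + 8*z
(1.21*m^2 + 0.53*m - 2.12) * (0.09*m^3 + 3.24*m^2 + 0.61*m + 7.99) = 0.1089*m^5 + 3.9681*m^4 + 2.2645*m^3 + 3.1224*m^2 + 2.9415*m - 16.9388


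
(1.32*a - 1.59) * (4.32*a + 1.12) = 5.7024*a^2 - 5.3904*a - 1.7808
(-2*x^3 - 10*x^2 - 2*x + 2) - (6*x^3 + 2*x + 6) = -8*x^3 - 10*x^2 - 4*x - 4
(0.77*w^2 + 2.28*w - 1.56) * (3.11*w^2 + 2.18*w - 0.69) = 2.3947*w^4 + 8.7694*w^3 - 0.412500000000001*w^2 - 4.974*w + 1.0764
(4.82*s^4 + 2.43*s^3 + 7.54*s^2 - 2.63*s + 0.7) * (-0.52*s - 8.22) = -2.5064*s^5 - 40.884*s^4 - 23.8954*s^3 - 60.6112*s^2 + 21.2546*s - 5.754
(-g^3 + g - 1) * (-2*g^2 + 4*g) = 2*g^5 - 4*g^4 - 2*g^3 + 6*g^2 - 4*g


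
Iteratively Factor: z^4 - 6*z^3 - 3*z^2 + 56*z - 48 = (z + 3)*(z^3 - 9*z^2 + 24*z - 16) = (z - 4)*(z + 3)*(z^2 - 5*z + 4) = (z - 4)^2*(z + 3)*(z - 1)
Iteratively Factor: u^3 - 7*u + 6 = (u - 1)*(u^2 + u - 6) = (u - 1)*(u + 3)*(u - 2)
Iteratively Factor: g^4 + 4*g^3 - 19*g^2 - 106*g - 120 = (g + 3)*(g^3 + g^2 - 22*g - 40) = (g - 5)*(g + 3)*(g^2 + 6*g + 8) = (g - 5)*(g + 3)*(g + 4)*(g + 2)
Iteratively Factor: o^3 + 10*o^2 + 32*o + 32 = (o + 2)*(o^2 + 8*o + 16) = (o + 2)*(o + 4)*(o + 4)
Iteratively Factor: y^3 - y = (y - 1)*(y^2 + y) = y*(y - 1)*(y + 1)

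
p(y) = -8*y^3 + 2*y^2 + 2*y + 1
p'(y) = -24*y^2 + 4*y + 2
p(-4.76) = 899.60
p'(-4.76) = -560.82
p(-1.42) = 25.10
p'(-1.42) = -52.07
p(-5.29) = 1230.68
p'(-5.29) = -690.78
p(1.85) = -39.11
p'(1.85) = -72.74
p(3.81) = -404.80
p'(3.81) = -331.15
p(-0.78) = 4.45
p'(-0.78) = -15.72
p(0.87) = -1.01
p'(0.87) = -12.69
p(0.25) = 1.50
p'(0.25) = 1.50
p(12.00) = -13511.00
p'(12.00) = -3406.00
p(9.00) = -5651.00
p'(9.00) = -1906.00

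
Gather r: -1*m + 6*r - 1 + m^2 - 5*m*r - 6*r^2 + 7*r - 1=m^2 - m - 6*r^2 + r*(13 - 5*m) - 2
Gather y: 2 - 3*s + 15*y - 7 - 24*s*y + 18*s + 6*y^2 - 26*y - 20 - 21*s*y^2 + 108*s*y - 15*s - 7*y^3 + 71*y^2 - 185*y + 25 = -7*y^3 + y^2*(77 - 21*s) + y*(84*s - 196)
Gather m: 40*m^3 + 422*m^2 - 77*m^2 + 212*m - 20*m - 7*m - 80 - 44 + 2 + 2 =40*m^3 + 345*m^2 + 185*m - 120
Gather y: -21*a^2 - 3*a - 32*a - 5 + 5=-21*a^2 - 35*a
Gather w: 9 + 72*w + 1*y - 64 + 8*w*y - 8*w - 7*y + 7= w*(8*y + 64) - 6*y - 48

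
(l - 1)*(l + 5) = l^2 + 4*l - 5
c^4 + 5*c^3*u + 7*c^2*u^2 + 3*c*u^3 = c*(c + u)^2*(c + 3*u)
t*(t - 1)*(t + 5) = t^3 + 4*t^2 - 5*t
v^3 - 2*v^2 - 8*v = v*(v - 4)*(v + 2)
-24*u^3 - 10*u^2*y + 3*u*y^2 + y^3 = (-3*u + y)*(2*u + y)*(4*u + y)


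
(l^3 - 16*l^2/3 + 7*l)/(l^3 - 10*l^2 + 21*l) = (l - 7/3)/(l - 7)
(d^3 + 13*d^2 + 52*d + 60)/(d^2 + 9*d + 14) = (d^2 + 11*d + 30)/(d + 7)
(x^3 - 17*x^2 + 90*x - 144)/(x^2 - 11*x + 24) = x - 6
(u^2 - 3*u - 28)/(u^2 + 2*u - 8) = (u - 7)/(u - 2)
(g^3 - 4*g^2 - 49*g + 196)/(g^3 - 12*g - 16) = (g^2 - 49)/(g^2 + 4*g + 4)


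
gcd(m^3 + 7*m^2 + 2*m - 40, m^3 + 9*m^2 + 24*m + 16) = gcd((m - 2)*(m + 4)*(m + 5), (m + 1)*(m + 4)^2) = m + 4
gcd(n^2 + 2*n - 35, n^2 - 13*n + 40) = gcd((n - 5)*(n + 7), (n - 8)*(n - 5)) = n - 5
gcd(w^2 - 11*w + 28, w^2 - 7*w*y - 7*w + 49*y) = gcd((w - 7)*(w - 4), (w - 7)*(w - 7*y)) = w - 7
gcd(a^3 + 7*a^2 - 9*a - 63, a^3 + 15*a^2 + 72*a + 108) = a + 3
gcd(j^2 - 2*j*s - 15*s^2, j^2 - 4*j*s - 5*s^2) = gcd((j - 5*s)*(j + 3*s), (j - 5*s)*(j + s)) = -j + 5*s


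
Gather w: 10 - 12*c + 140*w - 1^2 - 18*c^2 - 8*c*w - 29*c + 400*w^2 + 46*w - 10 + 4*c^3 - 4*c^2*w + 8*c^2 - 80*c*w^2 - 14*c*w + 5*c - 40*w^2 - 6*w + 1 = 4*c^3 - 10*c^2 - 36*c + w^2*(360 - 80*c) + w*(-4*c^2 - 22*c + 180)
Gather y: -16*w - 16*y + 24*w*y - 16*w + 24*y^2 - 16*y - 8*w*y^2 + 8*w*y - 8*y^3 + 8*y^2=-32*w - 8*y^3 + y^2*(32 - 8*w) + y*(32*w - 32)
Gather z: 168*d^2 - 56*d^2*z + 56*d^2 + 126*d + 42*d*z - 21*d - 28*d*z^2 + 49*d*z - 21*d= 224*d^2 - 28*d*z^2 + 84*d + z*(-56*d^2 + 91*d)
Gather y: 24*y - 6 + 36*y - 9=60*y - 15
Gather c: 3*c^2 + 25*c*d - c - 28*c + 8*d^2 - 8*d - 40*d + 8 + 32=3*c^2 + c*(25*d - 29) + 8*d^2 - 48*d + 40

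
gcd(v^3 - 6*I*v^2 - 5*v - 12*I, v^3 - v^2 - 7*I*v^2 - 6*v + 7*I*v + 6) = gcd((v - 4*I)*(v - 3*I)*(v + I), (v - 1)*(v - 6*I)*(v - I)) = 1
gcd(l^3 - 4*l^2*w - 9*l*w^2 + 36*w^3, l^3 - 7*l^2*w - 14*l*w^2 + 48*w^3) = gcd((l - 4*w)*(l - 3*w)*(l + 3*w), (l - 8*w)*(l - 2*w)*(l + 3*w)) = l + 3*w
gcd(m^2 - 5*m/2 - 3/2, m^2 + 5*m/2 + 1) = m + 1/2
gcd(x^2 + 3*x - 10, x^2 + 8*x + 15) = x + 5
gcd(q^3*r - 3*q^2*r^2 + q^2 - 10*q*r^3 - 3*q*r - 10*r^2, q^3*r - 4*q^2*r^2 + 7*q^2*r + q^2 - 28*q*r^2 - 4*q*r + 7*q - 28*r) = q*r + 1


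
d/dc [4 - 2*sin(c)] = -2*cos(c)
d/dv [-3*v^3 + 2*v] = 2 - 9*v^2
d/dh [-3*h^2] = -6*h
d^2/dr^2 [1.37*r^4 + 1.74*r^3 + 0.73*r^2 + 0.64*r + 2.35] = 16.44*r^2 + 10.44*r + 1.46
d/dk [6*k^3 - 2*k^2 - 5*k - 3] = 18*k^2 - 4*k - 5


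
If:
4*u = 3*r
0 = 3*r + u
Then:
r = 0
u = 0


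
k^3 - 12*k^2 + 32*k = k*(k - 8)*(k - 4)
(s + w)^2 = s^2 + 2*s*w + w^2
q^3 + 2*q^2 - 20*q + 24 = (q - 2)^2*(q + 6)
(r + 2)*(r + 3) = r^2 + 5*r + 6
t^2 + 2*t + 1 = (t + 1)^2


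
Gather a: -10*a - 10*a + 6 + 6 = 12 - 20*a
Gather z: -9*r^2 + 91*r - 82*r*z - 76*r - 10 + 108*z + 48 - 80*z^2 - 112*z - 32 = -9*r^2 + 15*r - 80*z^2 + z*(-82*r - 4) + 6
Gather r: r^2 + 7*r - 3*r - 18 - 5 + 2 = r^2 + 4*r - 21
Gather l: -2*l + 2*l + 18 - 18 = 0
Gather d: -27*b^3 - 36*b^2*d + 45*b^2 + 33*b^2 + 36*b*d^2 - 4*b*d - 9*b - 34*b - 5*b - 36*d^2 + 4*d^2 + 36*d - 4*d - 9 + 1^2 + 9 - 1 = -27*b^3 + 78*b^2 - 48*b + d^2*(36*b - 32) + d*(-36*b^2 - 4*b + 32)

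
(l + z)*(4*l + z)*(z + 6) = 4*l^2*z + 24*l^2 + 5*l*z^2 + 30*l*z + z^3 + 6*z^2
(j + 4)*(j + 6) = j^2 + 10*j + 24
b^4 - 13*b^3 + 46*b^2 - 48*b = b*(b - 8)*(b - 3)*(b - 2)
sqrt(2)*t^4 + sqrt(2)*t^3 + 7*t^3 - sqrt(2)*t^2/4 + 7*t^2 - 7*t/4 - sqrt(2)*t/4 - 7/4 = (t - 1/2)*(t + 1)*(t + 7*sqrt(2)/2)*(sqrt(2)*t + sqrt(2)/2)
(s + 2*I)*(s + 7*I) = s^2 + 9*I*s - 14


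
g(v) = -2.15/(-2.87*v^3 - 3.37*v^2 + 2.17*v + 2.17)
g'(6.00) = -0.00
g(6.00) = 0.00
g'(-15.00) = -0.00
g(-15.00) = -0.00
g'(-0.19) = 2.46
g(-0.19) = -1.30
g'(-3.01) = -0.06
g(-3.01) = -0.05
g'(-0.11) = 1.68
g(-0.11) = -1.13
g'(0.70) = -13.11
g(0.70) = -2.04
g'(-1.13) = -13.17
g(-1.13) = 4.84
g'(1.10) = -3.02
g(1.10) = 0.64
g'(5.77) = -0.00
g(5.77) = 0.00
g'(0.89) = -65.47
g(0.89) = 3.64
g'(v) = -2.15*(8.61*v^2 + 6.74*v - 2.17)/(-2.87*v^3 - 3.37*v^2 + 2.17*v + 2.17)^2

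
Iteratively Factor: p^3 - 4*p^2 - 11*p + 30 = (p - 2)*(p^2 - 2*p - 15) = (p - 5)*(p - 2)*(p + 3)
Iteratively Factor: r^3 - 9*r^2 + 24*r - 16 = (r - 4)*(r^2 - 5*r + 4) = (r - 4)^2*(r - 1)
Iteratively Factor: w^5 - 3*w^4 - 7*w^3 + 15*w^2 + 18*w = (w - 3)*(w^4 - 7*w^2 - 6*w) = (w - 3)*(w + 2)*(w^3 - 2*w^2 - 3*w) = (w - 3)^2*(w + 2)*(w^2 + w) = (w - 3)^2*(w + 1)*(w + 2)*(w)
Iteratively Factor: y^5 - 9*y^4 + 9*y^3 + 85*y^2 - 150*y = (y - 5)*(y^4 - 4*y^3 - 11*y^2 + 30*y) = y*(y - 5)*(y^3 - 4*y^2 - 11*y + 30) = y*(y - 5)*(y - 2)*(y^2 - 2*y - 15) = y*(y - 5)*(y - 2)*(y + 3)*(y - 5)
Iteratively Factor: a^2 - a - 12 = (a + 3)*(a - 4)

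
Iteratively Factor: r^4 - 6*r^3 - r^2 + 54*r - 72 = (r - 4)*(r^3 - 2*r^2 - 9*r + 18) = (r - 4)*(r - 3)*(r^2 + r - 6) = (r - 4)*(r - 3)*(r - 2)*(r + 3)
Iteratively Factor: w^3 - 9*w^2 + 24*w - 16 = (w - 4)*(w^2 - 5*w + 4) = (w - 4)^2*(w - 1)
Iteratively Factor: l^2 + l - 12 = (l + 4)*(l - 3)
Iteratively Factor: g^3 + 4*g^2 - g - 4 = (g + 1)*(g^2 + 3*g - 4) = (g - 1)*(g + 1)*(g + 4)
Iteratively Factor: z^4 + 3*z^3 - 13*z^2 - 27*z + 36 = (z + 4)*(z^3 - z^2 - 9*z + 9) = (z - 1)*(z + 4)*(z^2 - 9) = (z - 1)*(z + 3)*(z + 4)*(z - 3)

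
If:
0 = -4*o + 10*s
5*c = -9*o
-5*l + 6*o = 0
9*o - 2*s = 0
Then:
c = 0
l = 0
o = 0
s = 0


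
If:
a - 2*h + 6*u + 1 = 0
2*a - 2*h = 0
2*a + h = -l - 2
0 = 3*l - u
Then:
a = -7/11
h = -7/11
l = -1/11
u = -3/11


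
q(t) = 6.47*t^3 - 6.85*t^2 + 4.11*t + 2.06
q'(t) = 19.41*t^2 - 13.7*t + 4.11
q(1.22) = 8.63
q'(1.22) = 16.29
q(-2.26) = -116.90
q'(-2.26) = 134.21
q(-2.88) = -221.15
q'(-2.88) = 204.56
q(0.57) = 3.38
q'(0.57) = 2.61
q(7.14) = 2037.24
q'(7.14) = 895.81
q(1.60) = 17.60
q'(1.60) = 31.88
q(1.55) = 16.07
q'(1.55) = 29.51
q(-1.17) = -22.49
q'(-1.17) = 46.71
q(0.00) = 2.06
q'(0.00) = 4.11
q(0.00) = 2.06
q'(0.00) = 4.11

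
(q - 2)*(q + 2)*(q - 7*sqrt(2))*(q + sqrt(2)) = q^4 - 6*sqrt(2)*q^3 - 18*q^2 + 24*sqrt(2)*q + 56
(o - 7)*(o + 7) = o^2 - 49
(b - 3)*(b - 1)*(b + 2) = b^3 - 2*b^2 - 5*b + 6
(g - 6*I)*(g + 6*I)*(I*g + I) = I*g^3 + I*g^2 + 36*I*g + 36*I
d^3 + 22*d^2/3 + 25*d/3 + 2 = (d + 1/3)*(d + 1)*(d + 6)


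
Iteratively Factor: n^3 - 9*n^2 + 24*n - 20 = (n - 2)*(n^2 - 7*n + 10) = (n - 5)*(n - 2)*(n - 2)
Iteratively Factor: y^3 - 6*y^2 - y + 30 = (y - 3)*(y^2 - 3*y - 10) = (y - 3)*(y + 2)*(y - 5)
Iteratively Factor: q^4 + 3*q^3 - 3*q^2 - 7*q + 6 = (q + 2)*(q^3 + q^2 - 5*q + 3) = (q - 1)*(q + 2)*(q^2 + 2*q - 3) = (q - 1)*(q + 2)*(q + 3)*(q - 1)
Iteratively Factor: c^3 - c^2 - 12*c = (c + 3)*(c^2 - 4*c) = c*(c + 3)*(c - 4)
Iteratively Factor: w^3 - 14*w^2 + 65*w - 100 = (w - 5)*(w^2 - 9*w + 20) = (w - 5)*(w - 4)*(w - 5)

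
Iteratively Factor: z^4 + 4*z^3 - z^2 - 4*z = (z - 1)*(z^3 + 5*z^2 + 4*z) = (z - 1)*(z + 1)*(z^2 + 4*z) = (z - 1)*(z + 1)*(z + 4)*(z)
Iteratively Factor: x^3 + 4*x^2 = (x + 4)*(x^2) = x*(x + 4)*(x)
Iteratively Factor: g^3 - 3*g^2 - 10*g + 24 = (g - 4)*(g^2 + g - 6) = (g - 4)*(g - 2)*(g + 3)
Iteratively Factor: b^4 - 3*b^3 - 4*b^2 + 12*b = (b - 3)*(b^3 - 4*b) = (b - 3)*(b - 2)*(b^2 + 2*b) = b*(b - 3)*(b - 2)*(b + 2)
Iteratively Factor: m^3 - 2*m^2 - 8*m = (m + 2)*(m^2 - 4*m) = m*(m + 2)*(m - 4)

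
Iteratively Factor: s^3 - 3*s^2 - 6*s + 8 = (s - 4)*(s^2 + s - 2) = (s - 4)*(s - 1)*(s + 2)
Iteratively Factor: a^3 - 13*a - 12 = (a + 1)*(a^2 - a - 12) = (a - 4)*(a + 1)*(a + 3)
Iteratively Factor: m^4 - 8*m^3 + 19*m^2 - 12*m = (m - 3)*(m^3 - 5*m^2 + 4*m) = (m - 4)*(m - 3)*(m^2 - m) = (m - 4)*(m - 3)*(m - 1)*(m)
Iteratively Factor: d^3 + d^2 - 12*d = (d)*(d^2 + d - 12) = d*(d + 4)*(d - 3)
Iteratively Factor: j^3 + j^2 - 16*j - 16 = (j + 1)*(j^2 - 16) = (j - 4)*(j + 1)*(j + 4)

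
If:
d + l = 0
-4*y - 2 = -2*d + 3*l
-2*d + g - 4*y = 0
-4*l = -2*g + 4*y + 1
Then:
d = 3/13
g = -5/13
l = -3/13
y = -11/52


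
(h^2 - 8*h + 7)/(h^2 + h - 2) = (h - 7)/(h + 2)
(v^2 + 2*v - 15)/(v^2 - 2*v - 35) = (v - 3)/(v - 7)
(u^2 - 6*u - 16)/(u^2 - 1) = (u^2 - 6*u - 16)/(u^2 - 1)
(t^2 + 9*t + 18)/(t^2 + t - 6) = (t + 6)/(t - 2)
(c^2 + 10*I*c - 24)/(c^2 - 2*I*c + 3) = (c^2 + 10*I*c - 24)/(c^2 - 2*I*c + 3)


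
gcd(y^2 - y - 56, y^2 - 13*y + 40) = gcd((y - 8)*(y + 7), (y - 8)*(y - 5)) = y - 8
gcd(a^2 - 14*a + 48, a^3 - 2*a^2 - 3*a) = 1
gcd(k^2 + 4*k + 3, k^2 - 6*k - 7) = k + 1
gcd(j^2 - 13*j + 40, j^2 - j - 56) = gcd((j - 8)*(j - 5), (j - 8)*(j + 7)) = j - 8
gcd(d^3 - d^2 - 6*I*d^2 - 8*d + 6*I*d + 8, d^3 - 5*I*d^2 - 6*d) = d - 2*I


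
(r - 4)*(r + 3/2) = r^2 - 5*r/2 - 6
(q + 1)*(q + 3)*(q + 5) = q^3 + 9*q^2 + 23*q + 15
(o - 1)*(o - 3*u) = o^2 - 3*o*u - o + 3*u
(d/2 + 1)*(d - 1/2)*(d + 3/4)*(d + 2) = d^4/2 + 17*d^3/8 + 37*d^2/16 - d/4 - 3/4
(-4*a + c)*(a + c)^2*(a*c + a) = -4*a^4*c - 4*a^4 - 7*a^3*c^2 - 7*a^3*c - 2*a^2*c^3 - 2*a^2*c^2 + a*c^4 + a*c^3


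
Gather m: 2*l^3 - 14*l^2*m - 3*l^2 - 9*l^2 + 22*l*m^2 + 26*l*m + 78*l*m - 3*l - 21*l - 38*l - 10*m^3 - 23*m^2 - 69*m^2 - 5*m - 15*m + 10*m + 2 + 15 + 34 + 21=2*l^3 - 12*l^2 - 62*l - 10*m^3 + m^2*(22*l - 92) + m*(-14*l^2 + 104*l - 10) + 72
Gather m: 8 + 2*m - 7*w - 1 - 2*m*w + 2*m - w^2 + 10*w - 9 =m*(4 - 2*w) - w^2 + 3*w - 2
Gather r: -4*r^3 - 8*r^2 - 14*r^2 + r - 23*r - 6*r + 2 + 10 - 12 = -4*r^3 - 22*r^2 - 28*r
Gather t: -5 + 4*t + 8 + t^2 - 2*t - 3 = t^2 + 2*t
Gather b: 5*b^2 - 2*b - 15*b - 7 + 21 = 5*b^2 - 17*b + 14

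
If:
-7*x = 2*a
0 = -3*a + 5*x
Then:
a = 0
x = 0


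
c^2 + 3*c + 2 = (c + 1)*(c + 2)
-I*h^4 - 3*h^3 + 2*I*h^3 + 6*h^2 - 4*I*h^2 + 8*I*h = h*(h - 2)*(h - 4*I)*(-I*h + 1)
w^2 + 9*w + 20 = (w + 4)*(w + 5)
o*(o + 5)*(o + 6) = o^3 + 11*o^2 + 30*o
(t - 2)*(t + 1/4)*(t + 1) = t^3 - 3*t^2/4 - 9*t/4 - 1/2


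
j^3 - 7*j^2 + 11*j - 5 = (j - 5)*(j - 1)^2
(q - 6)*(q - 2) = q^2 - 8*q + 12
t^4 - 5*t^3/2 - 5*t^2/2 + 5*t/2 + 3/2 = (t - 3)*(t - 1)*(t + 1/2)*(t + 1)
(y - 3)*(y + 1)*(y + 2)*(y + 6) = y^4 + 6*y^3 - 7*y^2 - 48*y - 36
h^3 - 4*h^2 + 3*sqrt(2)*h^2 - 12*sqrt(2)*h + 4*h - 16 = (h - 4)*(h + sqrt(2))*(h + 2*sqrt(2))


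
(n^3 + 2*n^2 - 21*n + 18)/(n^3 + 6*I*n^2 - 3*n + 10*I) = (n^3 + 2*n^2 - 21*n + 18)/(n^3 + 6*I*n^2 - 3*n + 10*I)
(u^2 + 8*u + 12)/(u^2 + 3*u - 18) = (u + 2)/(u - 3)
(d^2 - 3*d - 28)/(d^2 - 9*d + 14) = (d + 4)/(d - 2)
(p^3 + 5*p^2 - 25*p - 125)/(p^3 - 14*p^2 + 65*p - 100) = (p^2 + 10*p + 25)/(p^2 - 9*p + 20)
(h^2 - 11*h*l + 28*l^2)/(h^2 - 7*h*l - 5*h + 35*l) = (h - 4*l)/(h - 5)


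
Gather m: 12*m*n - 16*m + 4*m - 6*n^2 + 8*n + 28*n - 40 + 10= m*(12*n - 12) - 6*n^2 + 36*n - 30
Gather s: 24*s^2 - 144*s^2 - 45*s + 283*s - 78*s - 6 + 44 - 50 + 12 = -120*s^2 + 160*s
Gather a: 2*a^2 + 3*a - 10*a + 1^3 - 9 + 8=2*a^2 - 7*a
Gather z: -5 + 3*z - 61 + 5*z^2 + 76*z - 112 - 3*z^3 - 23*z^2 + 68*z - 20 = -3*z^3 - 18*z^2 + 147*z - 198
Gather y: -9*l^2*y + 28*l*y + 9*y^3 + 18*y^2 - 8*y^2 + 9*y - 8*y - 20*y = 9*y^3 + 10*y^2 + y*(-9*l^2 + 28*l - 19)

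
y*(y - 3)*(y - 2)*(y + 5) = y^4 - 19*y^2 + 30*y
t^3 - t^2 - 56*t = t*(t - 8)*(t + 7)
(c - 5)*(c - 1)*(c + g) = c^3 + c^2*g - 6*c^2 - 6*c*g + 5*c + 5*g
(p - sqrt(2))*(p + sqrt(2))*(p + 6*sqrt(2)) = p^3 + 6*sqrt(2)*p^2 - 2*p - 12*sqrt(2)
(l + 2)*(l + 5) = l^2 + 7*l + 10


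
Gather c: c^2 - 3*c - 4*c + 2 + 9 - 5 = c^2 - 7*c + 6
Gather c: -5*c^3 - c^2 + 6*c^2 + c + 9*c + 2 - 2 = -5*c^3 + 5*c^2 + 10*c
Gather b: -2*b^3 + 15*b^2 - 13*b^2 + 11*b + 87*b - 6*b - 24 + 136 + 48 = -2*b^3 + 2*b^2 + 92*b + 160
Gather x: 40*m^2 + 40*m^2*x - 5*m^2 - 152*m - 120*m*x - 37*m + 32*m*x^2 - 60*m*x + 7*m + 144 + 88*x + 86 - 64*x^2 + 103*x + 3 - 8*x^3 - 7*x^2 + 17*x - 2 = 35*m^2 - 182*m - 8*x^3 + x^2*(32*m - 71) + x*(40*m^2 - 180*m + 208) + 231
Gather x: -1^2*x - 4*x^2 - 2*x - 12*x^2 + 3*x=-16*x^2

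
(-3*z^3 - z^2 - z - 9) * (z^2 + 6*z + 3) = -3*z^5 - 19*z^4 - 16*z^3 - 18*z^2 - 57*z - 27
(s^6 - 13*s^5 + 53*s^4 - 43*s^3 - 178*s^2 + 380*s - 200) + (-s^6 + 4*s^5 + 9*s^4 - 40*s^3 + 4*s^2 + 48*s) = -9*s^5 + 62*s^4 - 83*s^3 - 174*s^2 + 428*s - 200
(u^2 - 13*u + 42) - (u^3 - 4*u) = -u^3 + u^2 - 9*u + 42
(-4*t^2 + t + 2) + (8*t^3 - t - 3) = 8*t^3 - 4*t^2 - 1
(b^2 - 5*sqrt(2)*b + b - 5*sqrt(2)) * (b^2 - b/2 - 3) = b^4 - 5*sqrt(2)*b^3 + b^3/2 - 5*sqrt(2)*b^2/2 - 7*b^2/2 - 3*b + 35*sqrt(2)*b/2 + 15*sqrt(2)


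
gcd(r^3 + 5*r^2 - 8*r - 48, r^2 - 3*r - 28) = r + 4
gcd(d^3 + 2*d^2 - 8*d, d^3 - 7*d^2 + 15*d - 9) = 1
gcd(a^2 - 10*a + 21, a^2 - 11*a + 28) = a - 7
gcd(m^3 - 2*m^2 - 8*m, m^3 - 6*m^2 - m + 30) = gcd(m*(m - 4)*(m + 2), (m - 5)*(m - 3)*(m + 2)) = m + 2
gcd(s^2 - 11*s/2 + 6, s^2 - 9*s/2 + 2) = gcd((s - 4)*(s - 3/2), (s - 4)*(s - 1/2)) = s - 4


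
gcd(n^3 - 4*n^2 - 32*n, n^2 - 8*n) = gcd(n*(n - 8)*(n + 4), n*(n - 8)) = n^2 - 8*n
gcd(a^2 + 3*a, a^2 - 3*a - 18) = a + 3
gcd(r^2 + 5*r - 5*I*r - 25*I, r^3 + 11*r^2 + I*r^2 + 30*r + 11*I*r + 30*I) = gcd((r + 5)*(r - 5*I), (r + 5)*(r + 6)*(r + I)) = r + 5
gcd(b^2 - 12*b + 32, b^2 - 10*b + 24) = b - 4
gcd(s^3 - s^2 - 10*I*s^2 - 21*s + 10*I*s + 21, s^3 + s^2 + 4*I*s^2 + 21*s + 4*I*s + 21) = s - 3*I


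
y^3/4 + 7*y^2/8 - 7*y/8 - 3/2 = (y/4 + 1)*(y - 3/2)*(y + 1)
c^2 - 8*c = c*(c - 8)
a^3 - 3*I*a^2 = a^2*(a - 3*I)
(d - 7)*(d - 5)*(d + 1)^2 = d^4 - 10*d^3 + 12*d^2 + 58*d + 35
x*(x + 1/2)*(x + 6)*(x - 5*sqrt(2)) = x^4 - 5*sqrt(2)*x^3 + 13*x^3/2 - 65*sqrt(2)*x^2/2 + 3*x^2 - 15*sqrt(2)*x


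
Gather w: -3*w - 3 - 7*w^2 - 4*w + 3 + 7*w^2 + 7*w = 0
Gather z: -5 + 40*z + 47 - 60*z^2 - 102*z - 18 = -60*z^2 - 62*z + 24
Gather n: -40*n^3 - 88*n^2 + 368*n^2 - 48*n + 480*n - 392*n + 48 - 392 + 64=-40*n^3 + 280*n^2 + 40*n - 280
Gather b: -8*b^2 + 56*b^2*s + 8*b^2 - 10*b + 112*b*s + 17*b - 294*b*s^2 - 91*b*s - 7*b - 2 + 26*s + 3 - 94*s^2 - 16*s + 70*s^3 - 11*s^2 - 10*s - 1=56*b^2*s + b*(-294*s^2 + 21*s) + 70*s^3 - 105*s^2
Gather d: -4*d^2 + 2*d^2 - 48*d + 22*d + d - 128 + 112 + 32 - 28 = -2*d^2 - 25*d - 12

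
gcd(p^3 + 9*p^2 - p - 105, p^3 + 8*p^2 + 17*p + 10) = p + 5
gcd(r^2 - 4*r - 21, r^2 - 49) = r - 7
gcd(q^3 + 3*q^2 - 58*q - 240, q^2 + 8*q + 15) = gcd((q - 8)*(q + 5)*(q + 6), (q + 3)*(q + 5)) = q + 5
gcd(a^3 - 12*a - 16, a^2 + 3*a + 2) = a + 2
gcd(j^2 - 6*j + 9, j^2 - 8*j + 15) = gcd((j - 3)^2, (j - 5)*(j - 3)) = j - 3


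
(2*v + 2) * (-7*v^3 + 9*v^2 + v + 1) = -14*v^4 + 4*v^3 + 20*v^2 + 4*v + 2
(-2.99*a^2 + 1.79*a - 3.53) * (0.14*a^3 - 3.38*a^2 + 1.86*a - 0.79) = -0.4186*a^5 + 10.3568*a^4 - 12.1058*a^3 + 17.6229*a^2 - 7.9799*a + 2.7887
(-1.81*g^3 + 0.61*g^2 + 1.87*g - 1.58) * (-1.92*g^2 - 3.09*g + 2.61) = 3.4752*g^5 + 4.4217*g^4 - 10.1994*g^3 - 1.1526*g^2 + 9.7629*g - 4.1238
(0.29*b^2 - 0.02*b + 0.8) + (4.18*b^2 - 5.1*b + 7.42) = 4.47*b^2 - 5.12*b + 8.22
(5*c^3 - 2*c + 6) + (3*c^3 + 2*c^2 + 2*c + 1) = 8*c^3 + 2*c^2 + 7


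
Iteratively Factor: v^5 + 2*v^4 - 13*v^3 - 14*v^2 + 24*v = (v + 2)*(v^4 - 13*v^2 + 12*v) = (v - 1)*(v + 2)*(v^3 + v^2 - 12*v) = v*(v - 1)*(v + 2)*(v^2 + v - 12) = v*(v - 3)*(v - 1)*(v + 2)*(v + 4)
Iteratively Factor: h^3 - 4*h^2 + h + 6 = (h + 1)*(h^2 - 5*h + 6) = (h - 3)*(h + 1)*(h - 2)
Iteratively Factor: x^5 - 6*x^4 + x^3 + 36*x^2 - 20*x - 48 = (x - 3)*(x^4 - 3*x^3 - 8*x^2 + 12*x + 16) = (x - 3)*(x - 2)*(x^3 - x^2 - 10*x - 8) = (x - 4)*(x - 3)*(x - 2)*(x^2 + 3*x + 2) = (x - 4)*(x - 3)*(x - 2)*(x + 1)*(x + 2)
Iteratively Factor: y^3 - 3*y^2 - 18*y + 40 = (y - 5)*(y^2 + 2*y - 8) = (y - 5)*(y - 2)*(y + 4)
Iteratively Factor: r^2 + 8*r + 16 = (r + 4)*(r + 4)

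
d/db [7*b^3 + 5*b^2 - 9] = b*(21*b + 10)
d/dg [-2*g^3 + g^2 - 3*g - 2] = -6*g^2 + 2*g - 3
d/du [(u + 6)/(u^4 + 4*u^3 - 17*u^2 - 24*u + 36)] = (-3*u^2 + 4*u + 5)/(u^6 - 4*u^5 - 6*u^4 + 32*u^3 + u^2 - 60*u + 36)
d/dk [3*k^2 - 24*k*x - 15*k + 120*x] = 6*k - 24*x - 15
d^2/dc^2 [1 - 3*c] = 0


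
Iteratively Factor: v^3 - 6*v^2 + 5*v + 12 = (v - 3)*(v^2 - 3*v - 4) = (v - 4)*(v - 3)*(v + 1)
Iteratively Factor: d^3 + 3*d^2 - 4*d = (d - 1)*(d^2 + 4*d) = (d - 1)*(d + 4)*(d)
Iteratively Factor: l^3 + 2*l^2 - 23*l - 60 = (l + 3)*(l^2 - l - 20) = (l - 5)*(l + 3)*(l + 4)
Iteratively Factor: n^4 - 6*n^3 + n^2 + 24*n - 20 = (n - 5)*(n^3 - n^2 - 4*n + 4) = (n - 5)*(n + 2)*(n^2 - 3*n + 2) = (n - 5)*(n - 1)*(n + 2)*(n - 2)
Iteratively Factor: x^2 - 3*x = (x)*(x - 3)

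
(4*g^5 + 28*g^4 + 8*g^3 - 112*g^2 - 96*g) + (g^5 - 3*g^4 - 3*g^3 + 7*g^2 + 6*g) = 5*g^5 + 25*g^4 + 5*g^3 - 105*g^2 - 90*g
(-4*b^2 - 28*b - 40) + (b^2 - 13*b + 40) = -3*b^2 - 41*b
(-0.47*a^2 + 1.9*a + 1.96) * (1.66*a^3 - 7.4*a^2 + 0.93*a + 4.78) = -0.7802*a^5 + 6.632*a^4 - 11.2435*a^3 - 14.9836*a^2 + 10.9048*a + 9.3688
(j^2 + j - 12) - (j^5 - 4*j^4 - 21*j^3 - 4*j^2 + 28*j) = -j^5 + 4*j^4 + 21*j^3 + 5*j^2 - 27*j - 12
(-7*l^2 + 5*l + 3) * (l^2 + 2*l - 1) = -7*l^4 - 9*l^3 + 20*l^2 + l - 3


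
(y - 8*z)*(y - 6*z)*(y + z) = y^3 - 13*y^2*z + 34*y*z^2 + 48*z^3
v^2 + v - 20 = (v - 4)*(v + 5)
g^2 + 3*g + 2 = (g + 1)*(g + 2)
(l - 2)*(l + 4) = l^2 + 2*l - 8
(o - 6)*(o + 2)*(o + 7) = o^3 + 3*o^2 - 40*o - 84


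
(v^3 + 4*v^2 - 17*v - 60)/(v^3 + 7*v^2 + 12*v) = (v^2 + v - 20)/(v*(v + 4))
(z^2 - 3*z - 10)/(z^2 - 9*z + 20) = (z + 2)/(z - 4)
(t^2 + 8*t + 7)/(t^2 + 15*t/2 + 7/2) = 2*(t + 1)/(2*t + 1)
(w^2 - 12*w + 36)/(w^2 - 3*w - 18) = (w - 6)/(w + 3)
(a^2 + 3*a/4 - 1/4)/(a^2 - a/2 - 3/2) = (4*a - 1)/(2*(2*a - 3))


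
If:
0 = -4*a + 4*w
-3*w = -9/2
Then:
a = 3/2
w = 3/2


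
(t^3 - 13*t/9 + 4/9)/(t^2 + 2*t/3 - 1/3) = (3*t^2 + t - 4)/(3*(t + 1))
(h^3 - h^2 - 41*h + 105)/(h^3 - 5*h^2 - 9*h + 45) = (h + 7)/(h + 3)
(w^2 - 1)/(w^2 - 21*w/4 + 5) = 4*(w^2 - 1)/(4*w^2 - 21*w + 20)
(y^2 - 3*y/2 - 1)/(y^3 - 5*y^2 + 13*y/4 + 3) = 2*(y - 2)/(2*y^2 - 11*y + 12)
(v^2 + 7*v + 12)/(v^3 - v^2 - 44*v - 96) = 1/(v - 8)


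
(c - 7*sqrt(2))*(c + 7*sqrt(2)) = c^2 - 98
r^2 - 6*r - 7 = (r - 7)*(r + 1)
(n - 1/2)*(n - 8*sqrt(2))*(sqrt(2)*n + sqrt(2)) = sqrt(2)*n^3 - 16*n^2 + sqrt(2)*n^2/2 - 8*n - sqrt(2)*n/2 + 8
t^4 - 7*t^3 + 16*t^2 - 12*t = t*(t - 3)*(t - 2)^2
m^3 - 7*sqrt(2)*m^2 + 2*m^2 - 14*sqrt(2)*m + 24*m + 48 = (m + 2)*(m - 4*sqrt(2))*(m - 3*sqrt(2))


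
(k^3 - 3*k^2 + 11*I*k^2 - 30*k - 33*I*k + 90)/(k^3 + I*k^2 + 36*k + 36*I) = (k^2 + k*(-3 + 5*I) - 15*I)/(k^2 - 5*I*k + 6)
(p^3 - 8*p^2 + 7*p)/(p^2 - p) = p - 7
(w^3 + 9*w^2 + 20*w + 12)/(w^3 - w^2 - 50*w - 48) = (w + 2)/(w - 8)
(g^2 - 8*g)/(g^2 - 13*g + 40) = g/(g - 5)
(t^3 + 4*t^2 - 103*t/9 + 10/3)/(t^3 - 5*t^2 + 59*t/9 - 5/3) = (t + 6)/(t - 3)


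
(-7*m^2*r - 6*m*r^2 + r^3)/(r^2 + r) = (-7*m^2 - 6*m*r + r^2)/(r + 1)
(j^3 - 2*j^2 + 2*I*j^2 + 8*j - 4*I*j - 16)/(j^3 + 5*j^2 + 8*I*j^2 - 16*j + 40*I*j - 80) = (j^2 - 2*j*(1 + I) + 4*I)/(j^2 + j*(5 + 4*I) + 20*I)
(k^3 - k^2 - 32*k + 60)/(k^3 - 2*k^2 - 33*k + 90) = (k - 2)/(k - 3)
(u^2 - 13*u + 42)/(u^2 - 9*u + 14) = (u - 6)/(u - 2)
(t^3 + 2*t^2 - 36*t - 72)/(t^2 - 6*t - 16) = (t^2 - 36)/(t - 8)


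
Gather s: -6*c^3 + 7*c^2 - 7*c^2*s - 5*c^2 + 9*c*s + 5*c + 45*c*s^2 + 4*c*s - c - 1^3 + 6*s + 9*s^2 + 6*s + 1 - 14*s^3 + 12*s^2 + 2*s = -6*c^3 + 2*c^2 + 4*c - 14*s^3 + s^2*(45*c + 21) + s*(-7*c^2 + 13*c + 14)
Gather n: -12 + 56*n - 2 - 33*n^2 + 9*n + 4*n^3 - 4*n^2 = 4*n^3 - 37*n^2 + 65*n - 14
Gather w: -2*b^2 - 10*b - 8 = -2*b^2 - 10*b - 8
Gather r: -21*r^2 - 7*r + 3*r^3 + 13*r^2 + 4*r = 3*r^3 - 8*r^2 - 3*r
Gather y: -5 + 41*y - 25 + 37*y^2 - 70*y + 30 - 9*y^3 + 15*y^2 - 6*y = -9*y^3 + 52*y^2 - 35*y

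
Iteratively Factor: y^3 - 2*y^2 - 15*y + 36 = (y + 4)*(y^2 - 6*y + 9) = (y - 3)*(y + 4)*(y - 3)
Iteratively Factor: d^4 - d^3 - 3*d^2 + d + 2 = (d - 1)*(d^3 - 3*d - 2) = (d - 1)*(d + 1)*(d^2 - d - 2) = (d - 2)*(d - 1)*(d + 1)*(d + 1)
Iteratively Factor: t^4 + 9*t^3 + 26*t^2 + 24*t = (t + 4)*(t^3 + 5*t^2 + 6*t) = (t + 3)*(t + 4)*(t^2 + 2*t) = t*(t + 3)*(t + 4)*(t + 2)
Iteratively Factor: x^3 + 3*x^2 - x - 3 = (x - 1)*(x^2 + 4*x + 3) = (x - 1)*(x + 1)*(x + 3)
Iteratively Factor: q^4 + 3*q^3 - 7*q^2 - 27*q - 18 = (q + 1)*(q^3 + 2*q^2 - 9*q - 18) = (q + 1)*(q + 2)*(q^2 - 9) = (q + 1)*(q + 2)*(q + 3)*(q - 3)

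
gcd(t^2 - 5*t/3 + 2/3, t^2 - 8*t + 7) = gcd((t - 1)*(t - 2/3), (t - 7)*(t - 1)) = t - 1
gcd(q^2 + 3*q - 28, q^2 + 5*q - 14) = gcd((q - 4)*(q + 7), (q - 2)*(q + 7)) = q + 7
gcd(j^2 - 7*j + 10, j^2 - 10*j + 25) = j - 5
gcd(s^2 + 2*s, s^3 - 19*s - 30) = s + 2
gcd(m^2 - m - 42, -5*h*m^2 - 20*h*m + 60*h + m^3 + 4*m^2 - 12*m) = m + 6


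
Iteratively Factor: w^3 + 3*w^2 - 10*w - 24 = (w + 2)*(w^2 + w - 12) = (w + 2)*(w + 4)*(w - 3)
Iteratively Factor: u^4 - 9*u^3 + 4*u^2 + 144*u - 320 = (u - 4)*(u^3 - 5*u^2 - 16*u + 80) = (u - 4)^2*(u^2 - u - 20) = (u - 4)^2*(u + 4)*(u - 5)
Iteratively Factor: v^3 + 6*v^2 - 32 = (v - 2)*(v^2 + 8*v + 16) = (v - 2)*(v + 4)*(v + 4)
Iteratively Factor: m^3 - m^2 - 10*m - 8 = (m + 2)*(m^2 - 3*m - 4) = (m + 1)*(m + 2)*(m - 4)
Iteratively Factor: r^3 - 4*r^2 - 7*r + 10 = (r + 2)*(r^2 - 6*r + 5) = (r - 1)*(r + 2)*(r - 5)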